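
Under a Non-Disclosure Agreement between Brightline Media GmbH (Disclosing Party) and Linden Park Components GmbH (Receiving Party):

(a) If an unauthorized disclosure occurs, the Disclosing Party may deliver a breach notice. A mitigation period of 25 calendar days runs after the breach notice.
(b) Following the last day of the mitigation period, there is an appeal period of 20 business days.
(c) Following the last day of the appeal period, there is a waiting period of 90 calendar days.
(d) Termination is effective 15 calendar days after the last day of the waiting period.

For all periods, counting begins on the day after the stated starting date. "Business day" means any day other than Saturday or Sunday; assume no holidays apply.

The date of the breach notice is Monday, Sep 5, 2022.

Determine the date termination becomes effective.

Adding 25 calendar days to Sep 5, 2022 gives Sep 30, 2022, which is the last day of the mitigation period.
From Friday, Sep 30, 2022, 20 business days (Oct 3, Oct 4, Oct 5, Oct 6, …, Oct 26, Oct 27, Oct 28, skipping weekends) brings us to Friday, Oct 28, 2022, which is the last day of the appeal period.
The last day of the waiting period: 90 calendar days after Oct 28, 2022 is Jan 26, 2023.
The date termination becomes effective: Jan 26, 2023 + 15 days = Feb 10, 2023.

Feb 10, 2023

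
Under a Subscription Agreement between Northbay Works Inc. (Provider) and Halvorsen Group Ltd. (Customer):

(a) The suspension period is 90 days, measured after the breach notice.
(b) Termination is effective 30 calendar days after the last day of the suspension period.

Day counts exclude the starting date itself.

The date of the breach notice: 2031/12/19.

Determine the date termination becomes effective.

The last day of the suspension period: 90 calendar days after 2031/12/19 is 2032/03/18.
The date termination becomes effective: 2032/03/18 + 30 days = 2032/04/17.

2032/04/17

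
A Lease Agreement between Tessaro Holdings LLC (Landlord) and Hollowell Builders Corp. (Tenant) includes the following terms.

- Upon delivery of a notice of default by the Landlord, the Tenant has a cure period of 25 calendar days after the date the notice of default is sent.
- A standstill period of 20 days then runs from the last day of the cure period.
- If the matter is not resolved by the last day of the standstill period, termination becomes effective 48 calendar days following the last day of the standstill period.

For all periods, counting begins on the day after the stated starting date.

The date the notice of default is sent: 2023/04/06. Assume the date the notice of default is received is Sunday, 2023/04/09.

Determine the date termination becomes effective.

Adding 25 calendar days to 2023/04/06 gives 2023/05/01, which is the last day of the cure period.
Adding 20 calendar days to 2023/05/01 gives 2023/05/21, which is the last day of the standstill period.
The date termination becomes effective: 48 calendar days after 2023/05/21 is 2023/07/08.

2023/07/08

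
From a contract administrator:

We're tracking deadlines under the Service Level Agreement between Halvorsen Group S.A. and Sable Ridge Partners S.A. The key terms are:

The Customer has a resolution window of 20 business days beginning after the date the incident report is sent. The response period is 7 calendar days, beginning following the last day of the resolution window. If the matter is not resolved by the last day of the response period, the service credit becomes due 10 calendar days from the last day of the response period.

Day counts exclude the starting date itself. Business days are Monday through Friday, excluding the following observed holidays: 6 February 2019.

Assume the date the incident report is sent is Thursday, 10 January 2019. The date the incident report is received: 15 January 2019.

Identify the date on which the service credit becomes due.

The last day of the resolution window: 20 business days after Thursday, 10 January 2019, skipping weekends and the listed holiday on Feb 6 — Jan 11, Jan 14, Jan 15, Jan 16, …, Feb 5, Feb 7, Feb 8 — lands on Friday, 8 February 2019.
Adding 7 calendar days to 8 February 2019 gives 15 February 2019, which is the last day of the response period.
Adding 10 calendar days to 15 February 2019 gives 25 February 2019, which is the date on which the service credit becomes due.

25 February 2019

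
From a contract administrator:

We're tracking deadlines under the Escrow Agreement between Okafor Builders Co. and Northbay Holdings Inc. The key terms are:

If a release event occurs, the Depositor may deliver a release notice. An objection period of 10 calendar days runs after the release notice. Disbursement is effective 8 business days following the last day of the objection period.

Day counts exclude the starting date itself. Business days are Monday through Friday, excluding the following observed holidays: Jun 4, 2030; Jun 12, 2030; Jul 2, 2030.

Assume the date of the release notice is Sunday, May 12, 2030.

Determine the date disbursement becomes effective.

The last day of the objection period: 10 calendar days after May 12, 2030 is May 22, 2030.
The date disbursement becomes effective: 8 business days after Wednesday, May 22, 2030, skipping weekends — May 23, May 24, May 27, May 28, May 29, May 30, May 31, Jun 3 — lands on Monday, Jun 3, 2030.

Jun 3, 2030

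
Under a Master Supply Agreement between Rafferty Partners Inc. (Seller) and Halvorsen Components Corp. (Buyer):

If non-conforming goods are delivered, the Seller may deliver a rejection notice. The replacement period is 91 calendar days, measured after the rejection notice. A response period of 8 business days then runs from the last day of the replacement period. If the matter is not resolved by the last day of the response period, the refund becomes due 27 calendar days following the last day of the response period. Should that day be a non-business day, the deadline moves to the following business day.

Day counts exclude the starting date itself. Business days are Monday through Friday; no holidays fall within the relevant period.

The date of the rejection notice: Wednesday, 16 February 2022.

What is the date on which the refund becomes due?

27 June 2022

Adding 91 calendar days to 16 February 2022 gives 18 May 2022, which is the last day of the replacement period.
The last day of the response period: counting 8 business days from Wednesday, 18 May 2022 (May 19, May 20, May 23, May 24, May 25, May 26, May 27, May 30, skipping weekends) reaches Monday, 30 May 2022.
The date on which the refund becomes due: 27 calendar days after 30 May 2022 is 26 June 2022. That falls on a Sunday, so it rolls to the next business day, Monday, 27 June 2022.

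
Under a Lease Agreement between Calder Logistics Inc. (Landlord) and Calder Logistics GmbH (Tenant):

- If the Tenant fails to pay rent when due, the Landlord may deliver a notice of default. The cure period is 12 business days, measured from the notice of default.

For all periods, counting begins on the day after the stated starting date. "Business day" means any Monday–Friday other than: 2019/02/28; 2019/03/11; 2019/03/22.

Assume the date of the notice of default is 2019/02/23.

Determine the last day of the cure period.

From Saturday, 2019/02/23, 12 business days (Feb 25, Feb 26, Feb 27, Mar 1, …, Mar 12, Mar 13, Mar 14, skipping weekends and the listed holidays on Feb 28, Mar 11) brings us to Thursday, 2019/03/14, which is the last day of the cure period.

2019/03/14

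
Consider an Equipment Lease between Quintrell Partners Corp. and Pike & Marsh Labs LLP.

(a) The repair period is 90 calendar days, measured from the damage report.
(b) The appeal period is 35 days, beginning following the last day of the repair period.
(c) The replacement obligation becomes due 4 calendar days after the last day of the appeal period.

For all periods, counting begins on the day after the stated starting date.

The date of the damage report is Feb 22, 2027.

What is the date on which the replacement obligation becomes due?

Jul 1, 2027

The last day of the repair period: 90 calendar days after Feb 22, 2027 is May 23, 2027.
Adding 35 calendar days to May 23, 2027 gives Jun 27, 2027, which is the last day of the appeal period.
Adding 4 calendar days to Jun 27, 2027 gives Jul 1, 2027, which is the date on which the replacement obligation becomes due.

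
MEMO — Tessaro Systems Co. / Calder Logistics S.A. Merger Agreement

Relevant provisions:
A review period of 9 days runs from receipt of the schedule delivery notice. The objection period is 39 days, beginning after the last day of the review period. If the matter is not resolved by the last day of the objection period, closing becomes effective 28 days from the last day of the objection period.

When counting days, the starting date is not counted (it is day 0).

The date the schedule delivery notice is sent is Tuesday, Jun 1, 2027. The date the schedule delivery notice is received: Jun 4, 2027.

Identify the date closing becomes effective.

The last day of the review period: Jun 4, 2027 + 9 days = Jun 13, 2027.
The last day of the objection period: Jun 13, 2027 + 39 days = Jul 22, 2027.
The date closing becomes effective: Jul 22, 2027 + 28 days = Aug 19, 2027.

Aug 19, 2027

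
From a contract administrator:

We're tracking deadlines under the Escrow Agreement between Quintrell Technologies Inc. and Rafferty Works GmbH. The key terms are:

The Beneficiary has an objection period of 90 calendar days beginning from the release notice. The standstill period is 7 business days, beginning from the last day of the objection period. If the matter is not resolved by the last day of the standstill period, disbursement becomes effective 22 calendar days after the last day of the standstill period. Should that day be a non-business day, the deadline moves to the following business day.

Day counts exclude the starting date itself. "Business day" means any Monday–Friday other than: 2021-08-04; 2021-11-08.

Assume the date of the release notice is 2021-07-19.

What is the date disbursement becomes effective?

The last day of the objection period: 90 calendar days after 2021-07-19 is 2021-10-17.
The last day of the standstill period: 7 business days after Sunday, 2021-10-17, skipping weekends — Oct 18, Oct 19, Oct 20, Oct 21, Oct 22, Oct 25, Oct 26 — lands on Tuesday, 2021-10-26.
Adding 22 calendar days to 2021-10-26 gives 2021-11-17, which is the date disbursement becomes effective. 2021-11-17 is a Wednesday and is not a listed holiday, so no roll-forward applies.

2021-11-17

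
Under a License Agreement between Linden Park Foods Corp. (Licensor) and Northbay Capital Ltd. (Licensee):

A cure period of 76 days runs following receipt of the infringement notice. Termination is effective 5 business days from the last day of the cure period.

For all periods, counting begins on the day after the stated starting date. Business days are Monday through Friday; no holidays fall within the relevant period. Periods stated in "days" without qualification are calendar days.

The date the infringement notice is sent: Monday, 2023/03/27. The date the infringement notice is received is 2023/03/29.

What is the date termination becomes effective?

2023/06/20

Adding 76 calendar days to 2023/03/29 gives 2023/06/13, which is the last day of the cure period.
The date termination becomes effective: counting 5 business days from Tuesday, 2023/06/13 (Jun 14, Jun 15, Jun 16, Jun 19, Jun 20, skipping weekends) reaches Tuesday, 2023/06/20.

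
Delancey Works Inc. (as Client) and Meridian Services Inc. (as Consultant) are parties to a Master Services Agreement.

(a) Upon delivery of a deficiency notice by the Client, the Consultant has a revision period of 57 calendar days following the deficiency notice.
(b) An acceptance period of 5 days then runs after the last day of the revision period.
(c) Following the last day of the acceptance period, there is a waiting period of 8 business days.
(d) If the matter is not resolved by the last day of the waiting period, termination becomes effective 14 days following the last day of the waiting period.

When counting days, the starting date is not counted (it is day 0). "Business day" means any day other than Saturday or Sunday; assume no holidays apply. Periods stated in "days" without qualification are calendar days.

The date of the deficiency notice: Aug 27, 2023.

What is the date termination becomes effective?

The last day of the revision period: 57 calendar days after Aug 27, 2023 is Oct 23, 2023.
Adding 5 calendar days to Oct 23, 2023 gives Oct 28, 2023, which is the last day of the acceptance period.
The last day of the waiting period: 8 business days after Saturday, Oct 28, 2023, skipping weekends — Oct 30, Oct 31, Nov 1, Nov 2, Nov 3, Nov 6, Nov 7, Nov 8 — lands on Wednesday, Nov 8, 2023.
The date termination becomes effective: Nov 8, 2023 + 14 days = Nov 22, 2023.

Nov 22, 2023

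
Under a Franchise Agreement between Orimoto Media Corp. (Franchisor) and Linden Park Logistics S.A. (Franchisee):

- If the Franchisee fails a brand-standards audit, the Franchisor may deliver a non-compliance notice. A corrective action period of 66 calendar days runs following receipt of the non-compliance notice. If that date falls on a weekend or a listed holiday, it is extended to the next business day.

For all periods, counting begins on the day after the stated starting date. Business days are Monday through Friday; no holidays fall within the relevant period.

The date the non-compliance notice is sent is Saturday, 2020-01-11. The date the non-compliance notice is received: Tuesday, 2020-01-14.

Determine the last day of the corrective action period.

Adding 66 calendar days to 2020-01-14 gives 2020-03-20, which is the last day of the corrective action period. 2020-03-20 is a Friday, so no roll-forward applies.

2020-03-20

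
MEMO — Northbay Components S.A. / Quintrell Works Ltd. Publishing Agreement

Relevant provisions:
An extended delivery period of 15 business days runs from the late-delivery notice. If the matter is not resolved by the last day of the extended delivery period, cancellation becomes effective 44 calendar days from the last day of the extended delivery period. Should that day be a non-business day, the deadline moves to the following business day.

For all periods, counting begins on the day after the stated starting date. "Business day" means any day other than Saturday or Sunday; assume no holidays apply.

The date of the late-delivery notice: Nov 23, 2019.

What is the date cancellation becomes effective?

Jan 27, 2020

The last day of the extended delivery period: counting 15 business days from Saturday, Nov 23, 2019 (Nov 25, Nov 26, Nov 27, Nov 28, …, Dec 11, Dec 12, Dec 13, skipping weekends) reaches Friday, Dec 13, 2019.
The date cancellation becomes effective: Dec 13, 2019 + 44 days = Jan 26, 2020. That falls on a Sunday, so it rolls to the next business day, Monday, Jan 27, 2020.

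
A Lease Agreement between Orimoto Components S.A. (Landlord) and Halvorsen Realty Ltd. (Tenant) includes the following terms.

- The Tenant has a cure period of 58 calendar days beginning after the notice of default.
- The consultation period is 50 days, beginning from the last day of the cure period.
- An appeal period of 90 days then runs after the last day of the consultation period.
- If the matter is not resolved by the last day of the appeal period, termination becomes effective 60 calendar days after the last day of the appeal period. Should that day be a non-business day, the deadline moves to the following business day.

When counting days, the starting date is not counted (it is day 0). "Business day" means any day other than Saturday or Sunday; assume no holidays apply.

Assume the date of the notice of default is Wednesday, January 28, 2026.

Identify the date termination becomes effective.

The last day of the cure period: 58 calendar days after January 28, 2026 is March 27, 2026.
The last day of the consultation period: March 27, 2026 + 50 days = May 16, 2026.
The last day of the appeal period: May 16, 2026 + 90 days = August 14, 2026.
The date termination becomes effective: August 14, 2026 + 60 days = October 13, 2026. October 13, 2026 is a Tuesday, so no roll-forward applies.

October 13, 2026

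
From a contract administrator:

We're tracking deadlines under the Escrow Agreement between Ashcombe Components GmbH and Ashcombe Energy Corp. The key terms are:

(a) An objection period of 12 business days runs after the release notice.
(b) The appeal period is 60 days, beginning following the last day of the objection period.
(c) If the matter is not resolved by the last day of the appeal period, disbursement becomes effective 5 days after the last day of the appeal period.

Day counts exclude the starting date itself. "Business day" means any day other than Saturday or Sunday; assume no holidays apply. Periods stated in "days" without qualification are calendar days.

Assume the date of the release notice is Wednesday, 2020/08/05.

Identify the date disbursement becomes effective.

From Wednesday, 2020/08/05, 12 business days (Aug 6, Aug 7, Aug 10, Aug 11, …, Aug 19, Aug 20, Aug 21, skipping weekends) brings us to Friday, 2020/08/21, which is the last day of the objection period.
The last day of the appeal period: 2020/08/21 + 60 days = 2020/10/20.
The date disbursement becomes effective: 2020/10/20 + 5 days = 2020/10/25.

2020/10/25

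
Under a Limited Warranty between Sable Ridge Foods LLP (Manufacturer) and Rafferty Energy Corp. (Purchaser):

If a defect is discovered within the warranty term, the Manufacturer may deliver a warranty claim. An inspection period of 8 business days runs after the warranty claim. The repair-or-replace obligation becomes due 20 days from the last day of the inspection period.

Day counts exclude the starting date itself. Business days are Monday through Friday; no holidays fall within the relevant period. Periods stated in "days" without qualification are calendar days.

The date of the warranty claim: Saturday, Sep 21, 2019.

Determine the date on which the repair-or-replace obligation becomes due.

The last day of the inspection period: counting 8 business days from Saturday, Sep 21, 2019 (Sep 23, Sep 24, Sep 25, Sep 26, Sep 27, Sep 30, Oct 1, Oct 2, skipping weekends) reaches Wednesday, Oct 2, 2019.
Adding 20 calendar days to Oct 2, 2019 gives Oct 22, 2019, which is the date on which the repair-or-replace obligation becomes due.

Oct 22, 2019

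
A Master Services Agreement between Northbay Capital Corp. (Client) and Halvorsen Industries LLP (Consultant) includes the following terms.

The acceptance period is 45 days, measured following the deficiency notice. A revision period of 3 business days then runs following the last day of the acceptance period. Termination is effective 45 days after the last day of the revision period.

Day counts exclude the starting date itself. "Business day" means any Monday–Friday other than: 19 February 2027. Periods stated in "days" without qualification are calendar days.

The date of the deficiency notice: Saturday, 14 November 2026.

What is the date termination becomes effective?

The last day of the acceptance period: 45 calendar days after 14 November 2026 is 29 December 2026.
The last day of the revision period: 3 business days after Tuesday, 29 December 2026, skipping weekends — Dec 30, Dec 31, Jan 1 — lands on Friday, 1 January 2027.
Adding 45 calendar days to 1 January 2027 gives 15 February 2027, which is the date termination becomes effective.

15 February 2027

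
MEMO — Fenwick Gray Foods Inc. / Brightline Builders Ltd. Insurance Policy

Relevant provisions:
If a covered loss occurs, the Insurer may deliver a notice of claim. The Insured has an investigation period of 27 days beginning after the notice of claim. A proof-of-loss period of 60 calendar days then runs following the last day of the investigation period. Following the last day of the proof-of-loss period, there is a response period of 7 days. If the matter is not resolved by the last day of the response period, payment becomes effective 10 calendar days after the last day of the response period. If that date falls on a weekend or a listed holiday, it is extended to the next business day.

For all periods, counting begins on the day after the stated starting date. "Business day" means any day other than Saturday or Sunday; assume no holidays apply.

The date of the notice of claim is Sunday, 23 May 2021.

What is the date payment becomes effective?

The last day of the investigation period: 23 May 2021 + 27 days = 19 June 2021.
Adding 60 calendar days to 19 June 2021 gives 18 August 2021, which is the last day of the proof-of-loss period.
Adding 7 calendar days to 18 August 2021 gives 25 August 2021, which is the last day of the response period.
The date payment becomes effective: 25 August 2021 + 10 days = 4 September 2021. That falls on a Saturday, so it rolls to the next business day, Monday, 6 September 2021.

6 September 2021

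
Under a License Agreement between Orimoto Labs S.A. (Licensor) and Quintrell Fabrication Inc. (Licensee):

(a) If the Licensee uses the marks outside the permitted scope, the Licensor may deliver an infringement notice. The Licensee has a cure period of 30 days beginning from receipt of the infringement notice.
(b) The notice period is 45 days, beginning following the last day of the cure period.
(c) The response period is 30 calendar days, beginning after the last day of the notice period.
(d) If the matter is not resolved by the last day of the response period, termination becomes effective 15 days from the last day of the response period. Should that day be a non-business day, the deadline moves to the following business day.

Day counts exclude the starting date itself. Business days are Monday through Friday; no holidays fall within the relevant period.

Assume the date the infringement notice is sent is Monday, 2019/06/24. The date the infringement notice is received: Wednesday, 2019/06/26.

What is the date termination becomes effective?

2019/10/24

The last day of the cure period: 30 calendar days after 2019/06/26 is 2019/07/26.
Adding 45 calendar days to 2019/07/26 gives 2019/09/09, which is the last day of the notice period.
The last day of the response period: 30 calendar days after 2019/09/09 is 2019/10/09.
The date termination becomes effective: 15 calendar days after 2019/10/09 is 2019/10/24. 2019/10/24 is a Thursday, so no roll-forward applies.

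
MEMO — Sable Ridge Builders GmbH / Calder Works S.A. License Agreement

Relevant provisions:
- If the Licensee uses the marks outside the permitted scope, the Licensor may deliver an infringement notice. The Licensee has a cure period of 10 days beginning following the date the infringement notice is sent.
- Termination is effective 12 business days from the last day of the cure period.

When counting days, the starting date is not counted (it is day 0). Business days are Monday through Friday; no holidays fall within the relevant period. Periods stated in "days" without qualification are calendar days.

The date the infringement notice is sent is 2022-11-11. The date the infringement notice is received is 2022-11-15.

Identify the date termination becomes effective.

2022-12-07

Adding 10 calendar days to 2022-11-11 gives 2022-11-21, which is the last day of the cure period.
From Monday, 2022-11-21, 12 business days (Nov 22, Nov 23, Nov 24, Nov 25, …, Dec 5, Dec 6, Dec 7, skipping weekends) brings us to Wednesday, 2022-12-07, which is the date termination becomes effective.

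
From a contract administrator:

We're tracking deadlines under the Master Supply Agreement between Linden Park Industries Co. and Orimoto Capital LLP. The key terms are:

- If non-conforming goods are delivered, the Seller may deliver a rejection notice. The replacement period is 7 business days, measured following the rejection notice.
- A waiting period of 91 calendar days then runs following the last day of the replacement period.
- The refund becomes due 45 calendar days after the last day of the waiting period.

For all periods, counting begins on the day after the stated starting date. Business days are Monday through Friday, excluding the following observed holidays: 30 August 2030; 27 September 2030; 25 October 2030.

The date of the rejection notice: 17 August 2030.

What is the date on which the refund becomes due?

From Saturday, 17 August 2030, 7 business days (Aug 19, Aug 20, Aug 21, Aug 22, Aug 23, Aug 26, Aug 27, skipping weekends) brings us to Tuesday, 27 August 2030, which is the last day of the replacement period.
The last day of the waiting period: 91 calendar days after 27 August 2030 is 26 November 2030.
The date on which the refund becomes due: 45 calendar days after 26 November 2030 is 10 January 2031.

10 January 2031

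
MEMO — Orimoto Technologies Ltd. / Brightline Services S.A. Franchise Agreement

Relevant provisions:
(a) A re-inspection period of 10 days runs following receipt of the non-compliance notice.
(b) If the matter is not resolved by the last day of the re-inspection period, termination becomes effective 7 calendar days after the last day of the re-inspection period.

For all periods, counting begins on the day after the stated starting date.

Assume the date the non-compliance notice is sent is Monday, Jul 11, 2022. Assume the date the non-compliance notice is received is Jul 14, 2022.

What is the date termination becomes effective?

The last day of the re-inspection period: 10 calendar days after Jul 14, 2022 is Jul 24, 2022.
The date termination becomes effective: Jul 24, 2022 + 7 days = Jul 31, 2022.

Jul 31, 2022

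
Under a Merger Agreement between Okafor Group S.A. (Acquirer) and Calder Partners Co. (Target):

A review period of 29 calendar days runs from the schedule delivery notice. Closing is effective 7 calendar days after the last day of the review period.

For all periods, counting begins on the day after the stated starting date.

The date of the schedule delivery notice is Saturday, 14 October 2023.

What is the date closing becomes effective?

Adding 29 calendar days to 14 October 2023 gives 12 November 2023, which is the last day of the review period.
The date closing becomes effective: 7 calendar days after 12 November 2023 is 19 November 2023.

19 November 2023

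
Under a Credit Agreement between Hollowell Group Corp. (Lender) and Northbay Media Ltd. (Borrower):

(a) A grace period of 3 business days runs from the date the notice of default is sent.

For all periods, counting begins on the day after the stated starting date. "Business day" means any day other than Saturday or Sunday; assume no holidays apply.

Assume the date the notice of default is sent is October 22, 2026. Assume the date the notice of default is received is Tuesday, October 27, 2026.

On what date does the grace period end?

October 27, 2026

The last day of the grace period: 3 business days after Thursday, October 22, 2026, skipping weekends — Oct 23, Oct 26, Oct 27 — lands on Tuesday, October 27, 2026.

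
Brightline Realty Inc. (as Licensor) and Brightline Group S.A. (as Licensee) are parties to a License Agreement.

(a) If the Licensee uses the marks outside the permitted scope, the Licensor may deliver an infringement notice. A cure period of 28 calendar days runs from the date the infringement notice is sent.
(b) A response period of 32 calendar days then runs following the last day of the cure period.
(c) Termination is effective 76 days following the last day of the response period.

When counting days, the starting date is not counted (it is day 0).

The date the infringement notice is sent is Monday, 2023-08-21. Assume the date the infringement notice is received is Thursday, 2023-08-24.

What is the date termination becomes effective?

2024-01-04

The last day of the cure period: 2023-08-21 + 28 days = 2023-09-18.
The last day of the response period: 32 calendar days after 2023-09-18 is 2023-10-20.
The date termination becomes effective: 2023-10-20 + 76 days = 2024-01-04.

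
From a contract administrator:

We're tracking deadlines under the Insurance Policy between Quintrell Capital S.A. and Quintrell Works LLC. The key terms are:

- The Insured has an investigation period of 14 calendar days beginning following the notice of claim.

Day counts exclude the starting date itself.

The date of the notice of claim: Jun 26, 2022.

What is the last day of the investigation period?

Jul 10, 2022

The last day of the investigation period: 14 calendar days after Jun 26, 2022 is Jul 10, 2022.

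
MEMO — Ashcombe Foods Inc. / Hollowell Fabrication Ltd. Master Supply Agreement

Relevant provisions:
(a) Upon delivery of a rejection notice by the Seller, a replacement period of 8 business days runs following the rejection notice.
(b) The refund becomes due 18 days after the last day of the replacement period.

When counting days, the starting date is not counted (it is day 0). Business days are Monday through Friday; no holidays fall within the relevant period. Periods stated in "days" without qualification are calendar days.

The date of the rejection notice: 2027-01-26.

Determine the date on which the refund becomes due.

The last day of the replacement period: counting 8 business days from Tuesday, 2027-01-26 (Jan 27, Jan 28, Jan 29, Feb 1, Feb 2, Feb 3, Feb 4, Feb 5, skipping weekends) reaches Friday, 2027-02-05.
The date on which the refund becomes due: 2027-02-05 + 18 days = 2027-02-23.

2027-02-23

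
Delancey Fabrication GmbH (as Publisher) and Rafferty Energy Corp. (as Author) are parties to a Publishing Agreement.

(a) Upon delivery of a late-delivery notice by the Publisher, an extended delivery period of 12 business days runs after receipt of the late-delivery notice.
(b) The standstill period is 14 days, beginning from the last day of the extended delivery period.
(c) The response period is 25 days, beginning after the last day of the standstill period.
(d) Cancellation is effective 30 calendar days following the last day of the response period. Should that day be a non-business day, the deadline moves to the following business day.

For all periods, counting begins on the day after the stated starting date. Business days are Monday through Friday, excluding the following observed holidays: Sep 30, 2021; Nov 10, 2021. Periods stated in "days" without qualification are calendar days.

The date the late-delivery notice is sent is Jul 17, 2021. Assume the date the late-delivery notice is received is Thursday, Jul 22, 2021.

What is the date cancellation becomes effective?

The last day of the extended delivery period: 12 business days after Thursday, Jul 22, 2021, skipping weekends — Jul 23, Jul 26, Jul 27, Jul 28, …, Aug 5, Aug 6, Aug 9 — lands on Monday, Aug 9, 2021.
Adding 14 calendar days to Aug 9, 2021 gives Aug 23, 2021, which is the last day of the standstill period.
The last day of the response period: Aug 23, 2021 + 25 days = Sep 17, 2021.
The date cancellation becomes effective: 30 calendar days after Sep 17, 2021 is Oct 17, 2021. That falls on a Sunday, so it rolls to the next business day, Monday, Oct 18, 2021.

Oct 18, 2021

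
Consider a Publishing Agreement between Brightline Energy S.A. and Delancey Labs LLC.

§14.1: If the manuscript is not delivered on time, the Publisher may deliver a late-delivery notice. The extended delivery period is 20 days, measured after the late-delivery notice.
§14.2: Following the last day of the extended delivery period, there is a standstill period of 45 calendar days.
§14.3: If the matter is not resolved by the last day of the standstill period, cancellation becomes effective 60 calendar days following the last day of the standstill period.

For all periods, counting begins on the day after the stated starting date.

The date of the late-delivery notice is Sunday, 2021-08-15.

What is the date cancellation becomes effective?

The last day of the extended delivery period: 2021-08-15 + 20 days = 2021-09-04.
The last day of the standstill period: 45 calendar days after 2021-09-04 is 2021-10-19.
The date cancellation becomes effective: 2021-10-19 + 60 days = 2021-12-18.

2021-12-18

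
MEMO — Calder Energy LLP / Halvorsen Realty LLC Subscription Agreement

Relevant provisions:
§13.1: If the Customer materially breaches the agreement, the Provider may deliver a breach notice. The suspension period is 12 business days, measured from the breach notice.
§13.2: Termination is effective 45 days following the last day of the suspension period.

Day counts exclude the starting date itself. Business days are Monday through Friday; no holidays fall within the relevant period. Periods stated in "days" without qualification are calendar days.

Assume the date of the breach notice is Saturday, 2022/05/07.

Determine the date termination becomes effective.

The last day of the suspension period: counting 12 business days from Saturday, 2022/05/07 (May 9, May 10, May 11, May 12, …, May 20, May 23, May 24, skipping weekends) reaches Tuesday, 2022/05/24.
The date termination becomes effective: 2022/05/24 + 45 days = 2022/07/08.

2022/07/08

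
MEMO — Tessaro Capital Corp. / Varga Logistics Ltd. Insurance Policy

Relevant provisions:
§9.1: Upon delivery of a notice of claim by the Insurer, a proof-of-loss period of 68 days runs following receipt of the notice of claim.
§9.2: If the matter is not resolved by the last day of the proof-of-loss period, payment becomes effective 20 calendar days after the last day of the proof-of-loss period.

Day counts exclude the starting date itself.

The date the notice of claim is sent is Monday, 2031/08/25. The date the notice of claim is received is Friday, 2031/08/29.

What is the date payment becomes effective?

2031/11/25

Adding 68 calendar days to 2031/08/29 gives 2031/11/05, which is the last day of the proof-of-loss period.
Adding 20 calendar days to 2031/11/05 gives 2031/11/25, which is the date payment becomes effective.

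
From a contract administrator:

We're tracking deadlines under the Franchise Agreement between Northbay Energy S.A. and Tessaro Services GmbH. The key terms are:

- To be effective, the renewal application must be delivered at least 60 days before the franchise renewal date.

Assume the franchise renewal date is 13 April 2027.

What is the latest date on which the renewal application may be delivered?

12 February 2027

13 April 2027 minus 60 days is 12 February 2027.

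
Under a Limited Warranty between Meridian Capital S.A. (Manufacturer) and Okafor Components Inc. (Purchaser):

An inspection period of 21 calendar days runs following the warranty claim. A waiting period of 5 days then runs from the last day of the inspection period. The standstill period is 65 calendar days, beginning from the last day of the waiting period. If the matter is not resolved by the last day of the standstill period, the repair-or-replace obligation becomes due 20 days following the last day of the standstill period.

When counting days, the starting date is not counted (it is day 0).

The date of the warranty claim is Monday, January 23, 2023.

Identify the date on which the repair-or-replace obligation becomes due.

May 14, 2023

Adding 21 calendar days to January 23, 2023 gives February 13, 2023, which is the last day of the inspection period.
The last day of the waiting period: February 13, 2023 + 5 days = February 18, 2023.
Adding 65 calendar days to February 18, 2023 gives April 24, 2023, which is the last day of the standstill period.
Adding 20 calendar days to April 24, 2023 gives May 14, 2023, which is the date on which the repair-or-replace obligation becomes due.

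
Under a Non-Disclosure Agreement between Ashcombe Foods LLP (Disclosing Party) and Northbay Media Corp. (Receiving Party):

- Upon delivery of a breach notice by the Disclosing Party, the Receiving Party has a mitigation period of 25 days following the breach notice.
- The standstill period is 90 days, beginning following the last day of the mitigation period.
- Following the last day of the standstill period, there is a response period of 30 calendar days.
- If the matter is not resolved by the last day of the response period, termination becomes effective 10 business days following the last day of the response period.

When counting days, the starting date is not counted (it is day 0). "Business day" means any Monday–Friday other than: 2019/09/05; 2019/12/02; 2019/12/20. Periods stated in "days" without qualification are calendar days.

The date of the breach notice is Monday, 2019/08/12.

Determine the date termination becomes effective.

The last day of the mitigation period: 2019/08/12 + 25 days = 2019/09/06.
Adding 90 calendar days to 2019/09/06 gives 2019/12/05, which is the last day of the standstill period.
Adding 30 calendar days to 2019/12/05 gives 2020/01/04, which is the last day of the response period.
From Saturday, 2020/01/04, 10 business days (Jan 6, Jan 7, Jan 8, Jan 9, Jan 10, Jan 13, Jan 14, Jan 15, Jan 16, Jan 17, skipping weekends) brings us to Friday, 2020/01/17, which is the date termination becomes effective.

2020/01/17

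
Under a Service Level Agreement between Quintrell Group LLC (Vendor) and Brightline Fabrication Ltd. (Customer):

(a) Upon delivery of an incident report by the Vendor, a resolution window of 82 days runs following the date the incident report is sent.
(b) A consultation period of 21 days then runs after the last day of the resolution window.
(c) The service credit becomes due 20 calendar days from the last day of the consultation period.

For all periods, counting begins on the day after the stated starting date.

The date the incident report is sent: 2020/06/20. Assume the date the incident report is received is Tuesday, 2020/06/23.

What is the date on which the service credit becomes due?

Adding 82 calendar days to 2020/06/20 gives 2020/09/10, which is the last day of the resolution window.
The last day of the consultation period: 2020/09/10 + 21 days = 2020/10/01.
The date on which the service credit becomes due: 2020/10/01 + 20 days = 2020/10/21.

2020/10/21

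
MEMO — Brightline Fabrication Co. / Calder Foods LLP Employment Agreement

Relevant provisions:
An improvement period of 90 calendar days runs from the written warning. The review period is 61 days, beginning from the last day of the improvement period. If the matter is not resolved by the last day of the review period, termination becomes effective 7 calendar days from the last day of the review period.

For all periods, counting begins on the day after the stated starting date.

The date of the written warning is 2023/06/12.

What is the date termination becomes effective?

2023/11/17

The last day of the improvement period: 90 calendar days after 2023/06/12 is 2023/09/10.
The last day of the review period: 2023/09/10 + 61 days = 2023/11/10.
Adding 7 calendar days to 2023/11/10 gives 2023/11/17, which is the date termination becomes effective.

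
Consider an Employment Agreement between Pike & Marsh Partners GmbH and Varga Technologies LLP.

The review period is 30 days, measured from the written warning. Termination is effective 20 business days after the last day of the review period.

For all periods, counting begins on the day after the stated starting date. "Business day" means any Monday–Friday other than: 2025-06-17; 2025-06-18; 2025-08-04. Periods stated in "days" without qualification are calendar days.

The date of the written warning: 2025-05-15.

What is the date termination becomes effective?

The last day of the review period: 30 calendar days after 2025-05-15 is 2025-06-14.
The date termination becomes effective: counting 20 business days from Saturday, 2025-06-14 (Jun 16, Jun 19, Jun 20, Jun 23, …, Jul 11, Jul 14, Jul 15, skipping weekends and the listed holidays on Jun 17, Jun 18) reaches Tuesday, 2025-07-15.

2025-07-15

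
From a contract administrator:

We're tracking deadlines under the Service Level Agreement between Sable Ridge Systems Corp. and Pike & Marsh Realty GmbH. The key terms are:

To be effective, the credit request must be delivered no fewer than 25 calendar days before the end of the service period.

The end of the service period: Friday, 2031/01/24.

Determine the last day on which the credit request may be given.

2031/01/24 minus 25 days is 2030/12/30.

2030/12/30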